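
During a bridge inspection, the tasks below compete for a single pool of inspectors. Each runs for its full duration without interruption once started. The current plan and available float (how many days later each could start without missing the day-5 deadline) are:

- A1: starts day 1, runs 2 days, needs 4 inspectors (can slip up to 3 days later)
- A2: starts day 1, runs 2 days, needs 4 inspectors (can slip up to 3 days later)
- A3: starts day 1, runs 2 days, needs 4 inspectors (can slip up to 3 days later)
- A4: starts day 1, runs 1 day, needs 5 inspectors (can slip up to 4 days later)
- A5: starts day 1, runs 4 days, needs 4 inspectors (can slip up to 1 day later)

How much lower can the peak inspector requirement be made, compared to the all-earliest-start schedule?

Early-start peak: d1:21  d2:16  d3:4  d4:4  d5:0 ⇒ 21.
Leveled (A1@1, A2@1, A3@3, A4@5, A5@1): d1:12  d2:12  d3:8  d4:8  d5:5 ⇒ 12.
Reduction 21 − 12 = 9.

9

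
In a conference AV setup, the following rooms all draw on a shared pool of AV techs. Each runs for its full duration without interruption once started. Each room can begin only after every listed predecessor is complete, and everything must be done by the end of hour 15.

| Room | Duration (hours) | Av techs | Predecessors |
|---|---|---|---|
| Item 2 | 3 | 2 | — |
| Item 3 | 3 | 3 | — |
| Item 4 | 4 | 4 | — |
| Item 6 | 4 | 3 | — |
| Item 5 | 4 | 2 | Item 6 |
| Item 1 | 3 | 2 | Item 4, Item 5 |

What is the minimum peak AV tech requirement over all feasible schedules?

5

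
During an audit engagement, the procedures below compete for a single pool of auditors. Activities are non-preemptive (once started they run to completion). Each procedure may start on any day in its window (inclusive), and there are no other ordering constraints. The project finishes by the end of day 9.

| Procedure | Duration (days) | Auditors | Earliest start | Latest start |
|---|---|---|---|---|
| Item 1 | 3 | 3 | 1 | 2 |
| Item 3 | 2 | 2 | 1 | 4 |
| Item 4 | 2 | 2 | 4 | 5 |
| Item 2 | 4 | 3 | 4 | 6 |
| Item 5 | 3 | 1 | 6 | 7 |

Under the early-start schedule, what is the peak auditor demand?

Early-start schedule: Item 1@1, Item 3@1, Item 4@4, Item 2@4, Item 5@6.
Load per day: day 1: 5, day 2: 5, day 3: 3, day 4: 5, day 5: 5, day 6: 4, day 7: 4, day 8: 1, day 9: 0.
Peak is 5.

5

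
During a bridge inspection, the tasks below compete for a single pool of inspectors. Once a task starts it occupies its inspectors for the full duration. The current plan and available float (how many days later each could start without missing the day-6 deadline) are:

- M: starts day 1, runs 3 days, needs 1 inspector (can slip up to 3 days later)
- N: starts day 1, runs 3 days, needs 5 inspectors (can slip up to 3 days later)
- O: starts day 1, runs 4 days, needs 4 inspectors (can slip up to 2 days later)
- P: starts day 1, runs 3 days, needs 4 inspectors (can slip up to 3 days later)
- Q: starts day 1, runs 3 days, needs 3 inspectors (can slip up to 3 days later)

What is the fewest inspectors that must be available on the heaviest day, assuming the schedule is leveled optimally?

11

Early-start (M@1, N@1, O@1, P@1, Q@1) gives peak 17: d1:17  d2:17  d3:17  d4:4  d5:0  d6:0.
Shift P→4, Q→4.
Schedule M@1, N@1, O@1, P@4, Q@4: d1:10  d2:10  d3:10  d4:11  d5:7  d6:7 — peak 11.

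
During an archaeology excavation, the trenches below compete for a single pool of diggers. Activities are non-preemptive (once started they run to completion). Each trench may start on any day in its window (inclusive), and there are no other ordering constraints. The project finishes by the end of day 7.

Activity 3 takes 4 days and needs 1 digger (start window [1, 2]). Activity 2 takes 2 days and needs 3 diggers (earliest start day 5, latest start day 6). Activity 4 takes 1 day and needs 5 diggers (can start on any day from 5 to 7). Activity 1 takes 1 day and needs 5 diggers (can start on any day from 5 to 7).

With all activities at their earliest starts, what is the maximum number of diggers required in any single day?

Early-start schedule: Activity 3@1, Activity 2@5, Activity 4@5, Activity 1@5.
Load per day: day 1: 1, day 2: 1, day 3: 1, day 4: 1, day 5: 13, day 6: 3, day 7: 0.
Peak is 13.

13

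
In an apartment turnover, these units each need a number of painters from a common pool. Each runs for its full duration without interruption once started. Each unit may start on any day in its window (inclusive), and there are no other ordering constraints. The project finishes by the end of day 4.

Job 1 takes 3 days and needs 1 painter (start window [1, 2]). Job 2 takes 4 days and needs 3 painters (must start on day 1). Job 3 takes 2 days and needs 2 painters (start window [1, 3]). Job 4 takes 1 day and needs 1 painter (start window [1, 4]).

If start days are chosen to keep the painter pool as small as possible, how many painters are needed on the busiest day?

6

Early-start (Job 1@1, Job 2@1, Job 3@1, Job 4@1) gives peak 7: d1:7  d2:6  d3:4  d4:3.
Shift Job 4→3.
Schedule Job 1@1, Job 2@1, Job 3@1, Job 4@3: d1:6  d2:6  d3:5  d4:3 — peak 6.
No arrangement of the 24 feasible schedules does better.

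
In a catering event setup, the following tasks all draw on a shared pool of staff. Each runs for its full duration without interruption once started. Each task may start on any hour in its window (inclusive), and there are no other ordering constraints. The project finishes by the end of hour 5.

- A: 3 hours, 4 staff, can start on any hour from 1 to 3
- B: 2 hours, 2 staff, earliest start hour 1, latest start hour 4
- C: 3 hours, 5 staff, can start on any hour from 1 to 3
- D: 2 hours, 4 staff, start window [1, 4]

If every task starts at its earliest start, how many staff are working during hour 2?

15

At early start, hour 2 has: A, B, C, D.
Demand: 4 + 2 + 5 + 4 = 15.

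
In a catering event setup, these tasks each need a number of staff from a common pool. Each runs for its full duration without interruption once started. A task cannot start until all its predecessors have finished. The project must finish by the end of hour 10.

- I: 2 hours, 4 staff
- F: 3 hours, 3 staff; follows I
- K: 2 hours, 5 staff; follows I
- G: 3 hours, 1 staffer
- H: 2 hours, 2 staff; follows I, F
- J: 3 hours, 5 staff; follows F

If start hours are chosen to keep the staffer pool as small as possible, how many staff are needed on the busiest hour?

7

Early-start (I@1, F@3, K@3, G@1, H@6, J@6) gives peak 9: h1:5  h2:5  h3:9  h4:8  h5:3  h6:7  h7:7  h8:5  h9:0  h10:0.
Shift K→6, J→8.
Schedule I@1, F@3, K@6, G@1, H@6, J@8: h1:5  h2:5  h3:4  h4:3  h5:3  h6:7  h7:7  h8:5  h9:5  h10:5 — peak 7.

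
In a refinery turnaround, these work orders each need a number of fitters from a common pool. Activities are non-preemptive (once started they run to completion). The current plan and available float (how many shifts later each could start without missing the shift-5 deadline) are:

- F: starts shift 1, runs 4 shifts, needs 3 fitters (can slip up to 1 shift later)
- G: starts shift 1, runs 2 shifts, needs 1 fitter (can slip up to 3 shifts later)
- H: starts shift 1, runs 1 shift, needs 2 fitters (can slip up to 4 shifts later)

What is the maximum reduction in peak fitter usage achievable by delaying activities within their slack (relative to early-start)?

Early-start peak: s1:6  s2:4  s3:3  s4:3  s5:0 ⇒ 6.
Leveled (F@1, G@1, H@5): s1:4  s2:4  s3:3  s4:3  s5:2 ⇒ 4.
Reduction 6 − 4 = 2.

2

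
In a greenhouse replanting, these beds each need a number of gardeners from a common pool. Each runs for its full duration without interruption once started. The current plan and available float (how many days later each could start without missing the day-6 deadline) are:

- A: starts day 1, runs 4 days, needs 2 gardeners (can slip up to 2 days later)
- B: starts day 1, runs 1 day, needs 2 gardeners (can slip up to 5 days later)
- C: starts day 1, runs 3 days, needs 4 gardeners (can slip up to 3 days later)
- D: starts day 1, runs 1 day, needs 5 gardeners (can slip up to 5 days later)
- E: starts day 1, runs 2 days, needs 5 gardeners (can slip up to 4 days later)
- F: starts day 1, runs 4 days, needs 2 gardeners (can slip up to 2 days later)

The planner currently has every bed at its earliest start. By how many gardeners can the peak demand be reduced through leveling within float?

12

Early-start peak: d1:20  d2:13  d3:8  d4:4  d5:0  d6:0 ⇒ 20.
Leveled (A@1, B@2, C@2, D@1, E@5, F@3): d1:7  d2:8  d3:8  d4:8  d5:7  d6:7 ⇒ 8.
Reduction 20 − 8 = 12.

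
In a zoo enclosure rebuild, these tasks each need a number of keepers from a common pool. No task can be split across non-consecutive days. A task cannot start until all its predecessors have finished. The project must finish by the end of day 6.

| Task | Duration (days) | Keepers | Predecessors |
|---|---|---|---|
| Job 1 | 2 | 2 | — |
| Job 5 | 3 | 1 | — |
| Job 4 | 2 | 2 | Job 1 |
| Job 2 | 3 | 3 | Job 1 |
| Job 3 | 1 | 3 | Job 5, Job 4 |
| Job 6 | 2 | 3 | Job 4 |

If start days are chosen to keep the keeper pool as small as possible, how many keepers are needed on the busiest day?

6

Early-start (Job 1@1, Job 5@1, Job 4@3, Job 2@3, Job 3@5, Job 6@5) gives peak 9: d1:3  d2:3  d3:6  d4:5  d5:9  d6:3.
Shift Job 3→6.
Schedule Job 1@1, Job 5@1, Job 4@3, Job 2@3, Job 3@6, Job 6@5: d1:3  d2:3  d3:6  d4:5  d5:6  d6:6 — peak 6.
No arrangement of the 10 feasible schedules does better.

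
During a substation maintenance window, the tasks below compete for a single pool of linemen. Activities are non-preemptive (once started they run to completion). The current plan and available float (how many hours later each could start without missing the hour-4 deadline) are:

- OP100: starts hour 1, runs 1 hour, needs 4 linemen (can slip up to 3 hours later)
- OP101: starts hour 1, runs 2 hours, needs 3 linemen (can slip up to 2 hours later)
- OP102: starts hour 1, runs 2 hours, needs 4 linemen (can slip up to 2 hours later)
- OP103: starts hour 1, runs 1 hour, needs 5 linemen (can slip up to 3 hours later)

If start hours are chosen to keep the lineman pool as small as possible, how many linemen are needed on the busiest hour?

7

Early-start (OP100@1, OP101@1, OP102@1, OP103@1) gives peak 16: h1:16  h2:7  h3:0  h4:0.
Shift OP102→2, OP103→4.
Schedule OP100@1, OP101@1, OP102@2, OP103@4: h1:7  h2:7  h3:4  h4:5 — peak 7.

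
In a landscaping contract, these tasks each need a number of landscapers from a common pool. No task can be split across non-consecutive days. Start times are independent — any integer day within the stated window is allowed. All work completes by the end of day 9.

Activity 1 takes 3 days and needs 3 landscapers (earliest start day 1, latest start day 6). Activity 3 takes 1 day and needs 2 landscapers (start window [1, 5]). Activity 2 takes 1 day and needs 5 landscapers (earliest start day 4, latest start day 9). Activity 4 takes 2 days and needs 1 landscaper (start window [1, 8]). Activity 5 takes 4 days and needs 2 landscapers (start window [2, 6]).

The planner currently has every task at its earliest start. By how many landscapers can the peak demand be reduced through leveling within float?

Early-start peak: d1:6  d2:6  d3:5  d4:7  d5:2  d6:0  d7:0  d8:0  d9:0 ⇒ 7.
Leveled (Activity 1@1, Activity 3@1, Activity 2@4, Activity 4@2, Activity 5@5): d1:5  d2:4  d3:4  d4:5  d5:2  d6:2  d7:2  d8:2  d9:0 ⇒ 5.
Reduction 7 − 5 = 2.

2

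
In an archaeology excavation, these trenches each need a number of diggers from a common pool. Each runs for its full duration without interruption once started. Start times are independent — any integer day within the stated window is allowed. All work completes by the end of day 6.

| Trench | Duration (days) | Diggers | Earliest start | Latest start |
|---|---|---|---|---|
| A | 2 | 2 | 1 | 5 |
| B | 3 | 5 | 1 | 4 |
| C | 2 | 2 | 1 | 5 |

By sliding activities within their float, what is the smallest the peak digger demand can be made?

Early-start (A@1, B@1, C@1) gives peak 9: d1:9  d2:9  d3:5  d4:0  d5:0  d6:0.
Shift B→3.
Schedule A@1, B@3, C@1: d1:4  d2:4  d3:5  d4:5  d5:5  d6:0 — peak 5.

5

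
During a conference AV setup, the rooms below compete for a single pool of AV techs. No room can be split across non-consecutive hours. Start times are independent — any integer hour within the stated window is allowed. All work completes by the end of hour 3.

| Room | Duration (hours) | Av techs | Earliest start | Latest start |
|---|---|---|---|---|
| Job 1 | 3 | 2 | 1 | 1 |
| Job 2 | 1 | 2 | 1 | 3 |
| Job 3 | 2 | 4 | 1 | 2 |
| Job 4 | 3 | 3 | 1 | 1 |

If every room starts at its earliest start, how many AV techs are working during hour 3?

5

At early start, hour 3 has: Job 1, Job 4.
Demand: 2 + 3 = 5.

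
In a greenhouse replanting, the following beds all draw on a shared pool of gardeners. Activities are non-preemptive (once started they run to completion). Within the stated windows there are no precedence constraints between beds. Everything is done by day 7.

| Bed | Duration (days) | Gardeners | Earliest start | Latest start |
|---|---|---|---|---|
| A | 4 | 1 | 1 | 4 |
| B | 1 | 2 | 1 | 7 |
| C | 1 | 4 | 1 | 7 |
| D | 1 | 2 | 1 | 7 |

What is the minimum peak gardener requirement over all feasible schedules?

4

Early-start (A@1, B@1, C@1, D@1) gives peak 9: d1:9  d2:1  d3:1  d4:1  d5:0  d6:0  d7:0.
Shift C→5, D→2.
Schedule A@1, B@1, C@5, D@2: d1:3  d2:3  d3:1  d4:1  d5:4  d6:0  d7:0 — peak 4.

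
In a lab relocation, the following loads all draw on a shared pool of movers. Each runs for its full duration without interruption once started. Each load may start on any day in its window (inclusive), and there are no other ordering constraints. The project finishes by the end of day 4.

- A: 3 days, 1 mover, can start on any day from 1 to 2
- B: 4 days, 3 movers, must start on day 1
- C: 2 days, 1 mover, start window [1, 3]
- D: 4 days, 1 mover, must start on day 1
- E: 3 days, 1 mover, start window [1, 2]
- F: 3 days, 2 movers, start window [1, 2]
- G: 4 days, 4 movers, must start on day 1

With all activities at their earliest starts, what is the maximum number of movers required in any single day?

13

Early-start schedule: A@1, B@1, C@1, D@1, E@1, F@1, G@1.
Load per day: day 1: 13, day 2: 13, day 3: 12, day 4: 8.
Peak is 13.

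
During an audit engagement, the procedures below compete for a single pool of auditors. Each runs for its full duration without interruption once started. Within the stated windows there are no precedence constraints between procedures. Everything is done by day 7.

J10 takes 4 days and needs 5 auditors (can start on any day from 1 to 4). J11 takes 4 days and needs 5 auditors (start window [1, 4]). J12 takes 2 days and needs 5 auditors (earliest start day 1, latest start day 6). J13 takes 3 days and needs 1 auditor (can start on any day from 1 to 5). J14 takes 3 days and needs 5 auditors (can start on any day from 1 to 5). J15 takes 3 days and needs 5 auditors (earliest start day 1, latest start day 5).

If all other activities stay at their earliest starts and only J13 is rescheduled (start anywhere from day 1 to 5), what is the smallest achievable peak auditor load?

25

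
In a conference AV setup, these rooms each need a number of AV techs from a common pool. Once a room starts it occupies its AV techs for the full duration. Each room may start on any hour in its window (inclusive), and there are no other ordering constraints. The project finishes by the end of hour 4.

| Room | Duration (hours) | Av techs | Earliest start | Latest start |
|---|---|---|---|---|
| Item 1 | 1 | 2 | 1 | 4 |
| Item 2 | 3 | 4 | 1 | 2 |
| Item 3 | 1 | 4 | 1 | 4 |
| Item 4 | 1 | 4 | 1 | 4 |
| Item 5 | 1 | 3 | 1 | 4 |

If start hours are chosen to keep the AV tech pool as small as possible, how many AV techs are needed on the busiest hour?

8

Early-start (Item 1@1, Item 2@1, Item 3@1, Item 4@1, Item 5@1) gives peak 17: h1:17  h2:4  h3:4  h4:0.
Shift Item 3→2, Item 4→3, Item 5→4.
Schedule Item 1@1, Item 2@1, Item 3@2, Item 4@3, Item 5@4: h1:6  h2:8  h3:8  h4:3 — peak 8.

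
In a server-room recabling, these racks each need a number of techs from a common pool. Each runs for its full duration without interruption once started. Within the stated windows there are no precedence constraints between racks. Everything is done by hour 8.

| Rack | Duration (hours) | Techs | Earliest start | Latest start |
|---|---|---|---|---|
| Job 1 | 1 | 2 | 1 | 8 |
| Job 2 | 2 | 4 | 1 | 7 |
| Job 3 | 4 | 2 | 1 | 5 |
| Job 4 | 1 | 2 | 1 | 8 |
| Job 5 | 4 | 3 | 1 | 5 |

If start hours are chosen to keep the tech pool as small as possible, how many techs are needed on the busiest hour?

5

Early-start (Job 1@1, Job 2@1, Job 3@1, Job 4@1, Job 5@1) gives peak 13: h1:13  h2:9  h3:5  h4:5  h5:0  h6:0  h7:0  h8:0.
Shift Job 2→2, Job 3→4, Job 5→4.
Schedule Job 1@1, Job 2@2, Job 3@4, Job 4@1, Job 5@4: h1:4  h2:4  h3:4  h4:5  h5:5  h6:5  h7:5  h8:0 — peak 5.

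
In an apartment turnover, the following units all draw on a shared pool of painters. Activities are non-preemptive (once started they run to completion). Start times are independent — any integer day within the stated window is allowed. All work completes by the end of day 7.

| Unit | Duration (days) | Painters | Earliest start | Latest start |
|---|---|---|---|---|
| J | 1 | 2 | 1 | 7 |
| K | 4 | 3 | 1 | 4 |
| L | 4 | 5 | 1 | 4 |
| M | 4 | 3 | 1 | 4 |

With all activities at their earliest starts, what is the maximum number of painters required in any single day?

13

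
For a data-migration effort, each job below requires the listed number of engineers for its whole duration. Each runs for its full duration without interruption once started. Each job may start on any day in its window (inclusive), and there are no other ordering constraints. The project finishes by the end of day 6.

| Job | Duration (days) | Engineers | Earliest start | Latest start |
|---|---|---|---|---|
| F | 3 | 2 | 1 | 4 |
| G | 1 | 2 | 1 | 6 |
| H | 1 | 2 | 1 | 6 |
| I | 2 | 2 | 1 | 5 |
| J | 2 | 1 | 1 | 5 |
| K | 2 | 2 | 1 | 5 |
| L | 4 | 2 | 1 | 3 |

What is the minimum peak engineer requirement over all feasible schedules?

6

Early-start (F@1, G@1, H@1, I@1, J@1, K@1, L@1) gives peak 13: d1:13  d2:9  d3:4  d4:2  d5:0  d6:0.
Shift I→2, J→4, K→4, L→2.
Schedule F@1, G@1, H@1, I@2, J@4, K@4, L@2: d1:6  d2:6  d3:6  d4:5  d5:5  d6:0 — peak 6.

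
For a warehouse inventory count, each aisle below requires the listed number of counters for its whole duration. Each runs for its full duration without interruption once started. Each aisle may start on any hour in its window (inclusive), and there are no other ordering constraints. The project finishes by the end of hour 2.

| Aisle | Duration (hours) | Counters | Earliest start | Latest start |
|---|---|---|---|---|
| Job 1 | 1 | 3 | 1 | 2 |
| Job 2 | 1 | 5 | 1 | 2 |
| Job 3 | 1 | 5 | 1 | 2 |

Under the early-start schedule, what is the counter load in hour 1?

13

At early start, hour 1 has: Job 1, Job 2, Job 3.
Demand: 3 + 5 + 5 = 13.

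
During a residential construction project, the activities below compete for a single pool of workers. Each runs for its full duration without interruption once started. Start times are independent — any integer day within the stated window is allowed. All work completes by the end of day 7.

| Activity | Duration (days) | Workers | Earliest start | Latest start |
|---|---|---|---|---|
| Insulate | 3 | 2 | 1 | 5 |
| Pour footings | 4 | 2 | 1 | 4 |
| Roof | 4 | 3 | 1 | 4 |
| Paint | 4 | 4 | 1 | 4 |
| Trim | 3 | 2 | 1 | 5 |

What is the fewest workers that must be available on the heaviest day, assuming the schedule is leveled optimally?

9

Early-start (Insulate@1, Pour footings@1, Roof@1, Paint@1, Trim@1) gives peak 13: d1:13  d2:13  d3:13  d4:9  d5:0  d6:0  d7:0.
Shift Paint→4.
Schedule Insulate@1, Pour footings@1, Roof@1, Paint@4, Trim@1: d1:9  d2:9  d3:9  d4:9  d5:4  d6:4  d7:4 — peak 9.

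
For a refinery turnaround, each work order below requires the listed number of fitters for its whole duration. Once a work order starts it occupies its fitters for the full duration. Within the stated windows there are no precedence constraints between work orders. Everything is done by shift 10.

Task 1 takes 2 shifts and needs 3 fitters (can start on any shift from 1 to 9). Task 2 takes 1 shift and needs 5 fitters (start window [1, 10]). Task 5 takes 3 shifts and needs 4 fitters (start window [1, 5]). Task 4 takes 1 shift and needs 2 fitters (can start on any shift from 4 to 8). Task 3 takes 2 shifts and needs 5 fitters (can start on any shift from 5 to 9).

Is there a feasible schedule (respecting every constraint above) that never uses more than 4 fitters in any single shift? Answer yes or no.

The minimum achievable peak is 5; 4 < 5, so no feasible schedule stays within the cap.

no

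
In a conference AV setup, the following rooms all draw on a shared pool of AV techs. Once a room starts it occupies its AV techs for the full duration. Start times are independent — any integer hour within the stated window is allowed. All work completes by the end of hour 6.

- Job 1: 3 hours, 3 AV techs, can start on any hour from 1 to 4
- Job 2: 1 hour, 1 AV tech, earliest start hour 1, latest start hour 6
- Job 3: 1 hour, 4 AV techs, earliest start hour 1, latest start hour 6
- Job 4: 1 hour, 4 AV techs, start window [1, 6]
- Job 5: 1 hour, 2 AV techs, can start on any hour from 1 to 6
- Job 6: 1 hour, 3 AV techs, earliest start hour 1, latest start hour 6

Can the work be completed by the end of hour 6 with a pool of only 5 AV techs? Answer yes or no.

yes

Schedule Job 1@1, Job 2@1, Job 3@4, Job 4@5, Job 5@2, Job 6@6: h1:4  h2:5  h3:3  h4:4  h5:4  h6:3 — peak 5 ≤ 5.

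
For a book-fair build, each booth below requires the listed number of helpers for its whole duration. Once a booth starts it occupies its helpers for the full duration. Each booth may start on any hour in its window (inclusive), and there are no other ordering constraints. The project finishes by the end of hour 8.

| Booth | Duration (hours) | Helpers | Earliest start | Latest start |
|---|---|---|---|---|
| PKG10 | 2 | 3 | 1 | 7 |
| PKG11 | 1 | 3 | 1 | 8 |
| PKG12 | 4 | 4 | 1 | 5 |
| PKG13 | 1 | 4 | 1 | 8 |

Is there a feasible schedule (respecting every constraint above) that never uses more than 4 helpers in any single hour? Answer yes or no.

yes

Schedule PKG10@1, PKG11@3, PKG12@4, PKG13@8: h1:3  h2:3  h3:3  h4:4  h5:4  h6:4  h7:4  h8:4 — peak 4 ≤ 4.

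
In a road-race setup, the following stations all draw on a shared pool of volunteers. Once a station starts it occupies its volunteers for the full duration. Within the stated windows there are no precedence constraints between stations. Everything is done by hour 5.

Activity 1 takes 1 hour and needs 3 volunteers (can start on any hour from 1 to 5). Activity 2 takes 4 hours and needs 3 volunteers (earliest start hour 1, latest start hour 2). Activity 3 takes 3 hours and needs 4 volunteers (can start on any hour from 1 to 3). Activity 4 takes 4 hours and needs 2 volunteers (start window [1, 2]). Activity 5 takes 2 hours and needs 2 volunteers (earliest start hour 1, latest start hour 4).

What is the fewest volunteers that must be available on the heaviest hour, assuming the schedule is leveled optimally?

9

Early-start (Activity 1@1, Activity 2@1, Activity 3@1, Activity 4@1, Activity 5@1) gives peak 14: h1:14  h2:11  h3:9  h4:5  h5:0.
Shift Activity 3→3, Activity 4→2.
Schedule Activity 1@1, Activity 2@1, Activity 3@3, Activity 4@2, Activity 5@1: h1:8  h2:7  h3:9  h4:9  h5:6 — peak 9.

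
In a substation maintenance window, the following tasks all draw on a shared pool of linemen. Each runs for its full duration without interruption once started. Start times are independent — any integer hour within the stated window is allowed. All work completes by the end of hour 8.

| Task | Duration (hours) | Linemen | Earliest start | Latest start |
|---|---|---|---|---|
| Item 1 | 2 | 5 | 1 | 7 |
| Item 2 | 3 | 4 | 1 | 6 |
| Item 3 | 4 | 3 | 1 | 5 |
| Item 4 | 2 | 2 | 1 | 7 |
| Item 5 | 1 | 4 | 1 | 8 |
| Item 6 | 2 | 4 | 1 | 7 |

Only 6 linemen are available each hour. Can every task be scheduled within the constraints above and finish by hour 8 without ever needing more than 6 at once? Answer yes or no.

no

Total lineman-hours = 50; over 8 hours the average is 50/8 > 6, so some hour must exceed 6.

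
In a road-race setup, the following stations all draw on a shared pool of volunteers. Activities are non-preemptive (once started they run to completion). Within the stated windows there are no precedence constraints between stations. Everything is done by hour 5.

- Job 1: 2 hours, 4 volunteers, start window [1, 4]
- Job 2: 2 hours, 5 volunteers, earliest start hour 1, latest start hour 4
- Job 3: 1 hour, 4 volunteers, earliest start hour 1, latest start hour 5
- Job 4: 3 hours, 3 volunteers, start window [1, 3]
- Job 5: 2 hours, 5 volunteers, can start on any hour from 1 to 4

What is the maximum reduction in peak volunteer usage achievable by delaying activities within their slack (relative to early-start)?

12

Early-start peak: h1:21  h2:17  h3:3  h4:0  h5:0 ⇒ 21.
Leveled (Job 1@1, Job 2@1, Job 3@3, Job 4@3, Job 5@4): h1:9  h2:9  h3:7  h4:8  h5:8 ⇒ 9.
Reduction 21 − 9 = 12.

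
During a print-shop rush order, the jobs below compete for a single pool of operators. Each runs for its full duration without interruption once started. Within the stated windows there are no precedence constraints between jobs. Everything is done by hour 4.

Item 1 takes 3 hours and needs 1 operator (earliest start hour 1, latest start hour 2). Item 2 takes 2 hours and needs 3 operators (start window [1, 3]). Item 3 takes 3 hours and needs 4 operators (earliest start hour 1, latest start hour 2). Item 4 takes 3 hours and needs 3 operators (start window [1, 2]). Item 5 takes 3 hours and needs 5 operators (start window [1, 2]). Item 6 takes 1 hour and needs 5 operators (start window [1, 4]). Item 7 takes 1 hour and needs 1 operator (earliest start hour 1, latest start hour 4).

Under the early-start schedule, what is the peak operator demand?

22

Early-start schedule: Item 1@1, Item 2@1, Item 3@1, Item 4@1, Item 5@1, Item 6@1, Item 7@1.
Load per hour: hour 1: 22, hour 2: 16, hour 3: 13, hour 4: 0.
Peak is 22.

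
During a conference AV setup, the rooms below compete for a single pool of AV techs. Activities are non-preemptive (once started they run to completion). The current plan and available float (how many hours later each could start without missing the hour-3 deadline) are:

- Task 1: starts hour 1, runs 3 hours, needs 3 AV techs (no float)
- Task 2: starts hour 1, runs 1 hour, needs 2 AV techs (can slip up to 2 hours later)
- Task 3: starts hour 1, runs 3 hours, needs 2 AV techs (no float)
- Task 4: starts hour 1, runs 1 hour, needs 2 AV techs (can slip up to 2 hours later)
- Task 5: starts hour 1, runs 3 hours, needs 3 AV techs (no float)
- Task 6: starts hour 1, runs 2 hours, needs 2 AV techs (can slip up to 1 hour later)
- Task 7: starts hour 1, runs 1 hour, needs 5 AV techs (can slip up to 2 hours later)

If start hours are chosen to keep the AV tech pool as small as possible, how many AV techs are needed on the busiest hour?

13

Early-start (Task 1@1, Task 2@1, Task 3@1, Task 4@1, Task 5@1, Task 6@1, Task 7@1) gives peak 19: h1:19  h2:10  h3:8.
Shift Task 4→2, Task 7→3.
Schedule Task 1@1, Task 2@1, Task 3@1, Task 4@2, Task 5@1, Task 6@1, Task 7@3: h1:12  h2:12  h3:13 — peak 13.
Total AV tech-hours = 37 over 3 hours ⇒ peak ≥ ⌈37/3⌉ = 13, so 13 is optimal.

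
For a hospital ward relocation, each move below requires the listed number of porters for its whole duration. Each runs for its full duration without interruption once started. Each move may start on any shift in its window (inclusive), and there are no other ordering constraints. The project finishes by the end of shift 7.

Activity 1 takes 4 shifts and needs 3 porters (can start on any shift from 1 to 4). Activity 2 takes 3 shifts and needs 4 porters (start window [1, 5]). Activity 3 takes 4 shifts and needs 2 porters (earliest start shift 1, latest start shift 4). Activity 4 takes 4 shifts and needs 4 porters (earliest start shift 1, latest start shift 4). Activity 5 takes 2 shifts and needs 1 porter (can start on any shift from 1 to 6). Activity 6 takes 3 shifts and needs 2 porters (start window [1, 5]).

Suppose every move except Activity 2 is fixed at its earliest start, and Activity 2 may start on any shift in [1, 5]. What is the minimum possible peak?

Activity 2@1: s1:16  s2:16  s3:15  s4:9  s5:0  s6:0  s7:0 → peak 16
Activity 2@2: s1:12  s2:16  s3:15  s4:13  s5:0  s6:0  s7:0 → peak 16
Activity 2@3: s1:12  s2:12  s3:15  s4:13  s5:4  s6:0  s7:0 → peak 15
Activity 2@4: s1:12  s2:12  s3:11  s4:13  s5:4  s6:4  s7:0 → peak 13
Activity 2@5: s1:12  s2:12  s3:11  s4:9  s5:4  s6:4  s7:4 → peak 12
Best is Activity 2@5, peak 12.

12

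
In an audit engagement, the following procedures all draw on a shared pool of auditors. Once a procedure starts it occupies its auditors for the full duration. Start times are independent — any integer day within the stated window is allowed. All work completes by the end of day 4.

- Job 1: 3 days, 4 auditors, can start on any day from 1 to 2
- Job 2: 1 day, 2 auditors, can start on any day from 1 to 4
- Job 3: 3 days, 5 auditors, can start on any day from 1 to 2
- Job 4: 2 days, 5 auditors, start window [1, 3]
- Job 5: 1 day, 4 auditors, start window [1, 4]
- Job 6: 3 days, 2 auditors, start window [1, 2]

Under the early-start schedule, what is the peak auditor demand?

Early-start schedule: Job 1@1, Job 2@1, Job 3@1, Job 4@1, Job 5@1, Job 6@1.
Load per day: day 1: 22, day 2: 16, day 3: 11, day 4: 0.
Peak is 22.

22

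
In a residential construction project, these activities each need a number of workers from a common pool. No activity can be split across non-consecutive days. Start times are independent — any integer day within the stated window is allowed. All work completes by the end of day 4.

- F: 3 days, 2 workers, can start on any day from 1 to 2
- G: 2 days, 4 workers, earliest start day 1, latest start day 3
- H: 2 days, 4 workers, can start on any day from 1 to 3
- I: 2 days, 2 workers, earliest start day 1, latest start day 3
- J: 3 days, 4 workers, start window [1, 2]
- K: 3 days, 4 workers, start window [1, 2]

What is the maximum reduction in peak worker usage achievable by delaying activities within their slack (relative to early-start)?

4

Early-start peak: d1:20  d2:20  d3:10  d4:0 ⇒ 20.
Leveled (F@1, G@1, H@3, I@1, J@1, K@1): d1:16  d2:16  d3:14  d4:4 ⇒ 16.
Reduction 20 − 16 = 4.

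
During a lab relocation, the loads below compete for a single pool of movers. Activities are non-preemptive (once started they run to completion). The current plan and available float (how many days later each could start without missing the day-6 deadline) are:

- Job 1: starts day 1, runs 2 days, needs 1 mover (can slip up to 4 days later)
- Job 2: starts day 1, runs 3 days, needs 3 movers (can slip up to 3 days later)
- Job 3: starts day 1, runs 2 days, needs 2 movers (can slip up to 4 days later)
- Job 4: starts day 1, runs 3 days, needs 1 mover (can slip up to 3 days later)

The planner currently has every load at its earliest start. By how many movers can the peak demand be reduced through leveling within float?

Early-start peak: d1:7  d2:7  d3:4  d4:0  d5:0  d6:0 ⇒ 7.
Leveled (Job 1@1, Job 2@1, Job 3@4, Job 4@3): d1:4  d2:4  d3:4  d4:3  d5:3  d6:0 ⇒ 4.
Reduction 7 − 4 = 3.

3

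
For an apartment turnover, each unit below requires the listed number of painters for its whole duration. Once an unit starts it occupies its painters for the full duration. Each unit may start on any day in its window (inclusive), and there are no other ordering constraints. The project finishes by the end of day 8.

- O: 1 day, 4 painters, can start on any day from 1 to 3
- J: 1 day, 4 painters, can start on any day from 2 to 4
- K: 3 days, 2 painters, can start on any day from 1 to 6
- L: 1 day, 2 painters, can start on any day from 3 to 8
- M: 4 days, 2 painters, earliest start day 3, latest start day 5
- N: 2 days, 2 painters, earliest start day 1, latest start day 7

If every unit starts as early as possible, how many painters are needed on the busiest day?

8

Early-start schedule: O@1, J@2, K@1, L@3, M@3, N@1.
Load per day: day 1: 8, day 2: 8, day 3: 6, day 4: 2, day 5: 2, day 6: 2, day 7: 0, day 8: 0.
Peak is 8.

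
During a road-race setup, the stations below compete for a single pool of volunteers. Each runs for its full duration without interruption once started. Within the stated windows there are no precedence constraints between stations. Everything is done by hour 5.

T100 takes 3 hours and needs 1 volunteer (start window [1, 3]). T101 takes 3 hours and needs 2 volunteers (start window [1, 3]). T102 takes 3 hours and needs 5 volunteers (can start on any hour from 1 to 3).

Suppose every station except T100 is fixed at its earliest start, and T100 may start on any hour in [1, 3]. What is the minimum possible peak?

T100@1: h1:8  h2:8  h3:8  h4:0  h5:0 → peak 8
T100@2: h1:7  h2:8  h3:8  h4:1  h5:0 → peak 8
T100@3: h1:7  h2:7  h3:8  h4:1  h5:1 → peak 8
Best is T100@1, peak 8.

8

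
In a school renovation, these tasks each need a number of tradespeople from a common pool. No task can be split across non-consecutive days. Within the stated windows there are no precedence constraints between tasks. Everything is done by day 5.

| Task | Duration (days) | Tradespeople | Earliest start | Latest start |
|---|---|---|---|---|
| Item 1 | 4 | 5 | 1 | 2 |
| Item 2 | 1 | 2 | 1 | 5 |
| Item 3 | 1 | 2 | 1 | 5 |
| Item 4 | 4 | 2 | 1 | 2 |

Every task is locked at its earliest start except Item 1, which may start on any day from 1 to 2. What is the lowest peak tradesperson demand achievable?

7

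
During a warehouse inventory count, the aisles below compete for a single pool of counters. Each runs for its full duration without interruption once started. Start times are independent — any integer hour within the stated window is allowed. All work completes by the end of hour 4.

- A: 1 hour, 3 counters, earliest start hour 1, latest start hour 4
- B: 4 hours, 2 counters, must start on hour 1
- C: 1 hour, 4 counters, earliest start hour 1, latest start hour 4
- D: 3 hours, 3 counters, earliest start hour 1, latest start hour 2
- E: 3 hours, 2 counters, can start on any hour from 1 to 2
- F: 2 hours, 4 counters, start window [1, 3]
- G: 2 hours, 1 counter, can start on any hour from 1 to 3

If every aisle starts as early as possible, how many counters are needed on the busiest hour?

19

Early-start schedule: A@1, B@1, C@1, D@1, E@1, F@1, G@1.
Load per hour: hour 1: 19, hour 2: 12, hour 3: 7, hour 4: 2.
Peak is 19.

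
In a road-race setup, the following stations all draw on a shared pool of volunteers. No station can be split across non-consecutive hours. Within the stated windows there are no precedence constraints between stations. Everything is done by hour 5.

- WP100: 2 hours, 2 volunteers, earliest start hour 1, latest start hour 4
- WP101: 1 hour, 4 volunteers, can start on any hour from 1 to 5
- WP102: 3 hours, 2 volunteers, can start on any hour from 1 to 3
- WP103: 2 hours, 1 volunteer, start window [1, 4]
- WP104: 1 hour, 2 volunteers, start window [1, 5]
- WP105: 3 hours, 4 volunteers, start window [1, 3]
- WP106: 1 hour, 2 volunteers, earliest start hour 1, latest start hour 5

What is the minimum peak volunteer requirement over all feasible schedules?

7

Early-start (WP100@1, WP101@1, WP102@1, WP103@1, WP104@1, WP105@1, WP106@1) gives peak 17: h1:17  h2:9  h3:6  h4:0  h5:0.
Shift WP102→2, WP104→2, WP105→3, WP106→5.
Schedule WP100@1, WP101@1, WP102@2, WP103@1, WP104@2, WP105@3, WP106@5: h1:7  h2:7  h3:6  h4:6  h5:6 — peak 7.
Total volunteer-hours = 32 over 5 hours ⇒ peak ≥ ⌈32/5⌉ = 7, so 7 is optimal.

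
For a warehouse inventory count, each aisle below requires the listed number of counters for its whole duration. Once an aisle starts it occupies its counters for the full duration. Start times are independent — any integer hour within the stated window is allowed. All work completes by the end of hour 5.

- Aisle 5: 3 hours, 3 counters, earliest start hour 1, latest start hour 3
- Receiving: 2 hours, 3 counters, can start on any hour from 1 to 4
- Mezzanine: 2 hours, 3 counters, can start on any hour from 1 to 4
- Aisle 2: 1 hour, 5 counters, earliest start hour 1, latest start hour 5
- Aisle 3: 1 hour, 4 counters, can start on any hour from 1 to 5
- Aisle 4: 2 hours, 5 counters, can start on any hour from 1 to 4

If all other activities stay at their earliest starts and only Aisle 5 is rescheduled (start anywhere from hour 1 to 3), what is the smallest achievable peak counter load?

Aisle 5@1: h1:23  h2:14  h3:3  h4:0  h5:0 → peak 23
Aisle 5@2: h1:20  h2:14  h3:3  h4:3  h5:0 → peak 20
Aisle 5@3: h1:20  h2:11  h3:3  h4:3  h5:3 → peak 20
Best is Aisle 5@2, peak 20.

20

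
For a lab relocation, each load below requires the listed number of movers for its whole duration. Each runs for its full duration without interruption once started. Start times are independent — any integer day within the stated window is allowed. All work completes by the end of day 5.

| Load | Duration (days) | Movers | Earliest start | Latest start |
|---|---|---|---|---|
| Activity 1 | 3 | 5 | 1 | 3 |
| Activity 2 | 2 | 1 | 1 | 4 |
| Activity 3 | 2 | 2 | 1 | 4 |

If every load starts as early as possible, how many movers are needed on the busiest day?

8

Early-start schedule: Activity 1@1, Activity 2@1, Activity 3@1.
Load per day: day 1: 8, day 2: 8, day 3: 5, day 4: 0, day 5: 0.
Peak is 8.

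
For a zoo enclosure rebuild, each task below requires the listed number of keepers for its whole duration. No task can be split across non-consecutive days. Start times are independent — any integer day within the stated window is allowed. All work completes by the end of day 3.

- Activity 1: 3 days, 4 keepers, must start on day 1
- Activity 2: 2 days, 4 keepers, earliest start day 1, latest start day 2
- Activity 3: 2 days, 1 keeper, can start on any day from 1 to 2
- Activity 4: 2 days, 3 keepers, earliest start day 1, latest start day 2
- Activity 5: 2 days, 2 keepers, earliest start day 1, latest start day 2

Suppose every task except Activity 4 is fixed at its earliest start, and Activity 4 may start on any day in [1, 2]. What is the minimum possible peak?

14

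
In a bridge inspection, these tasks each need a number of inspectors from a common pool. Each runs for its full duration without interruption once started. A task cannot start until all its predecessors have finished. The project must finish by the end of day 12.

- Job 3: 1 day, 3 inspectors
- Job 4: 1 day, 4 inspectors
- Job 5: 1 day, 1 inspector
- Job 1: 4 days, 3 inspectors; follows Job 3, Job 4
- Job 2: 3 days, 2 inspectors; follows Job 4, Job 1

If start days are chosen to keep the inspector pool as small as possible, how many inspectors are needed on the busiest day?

4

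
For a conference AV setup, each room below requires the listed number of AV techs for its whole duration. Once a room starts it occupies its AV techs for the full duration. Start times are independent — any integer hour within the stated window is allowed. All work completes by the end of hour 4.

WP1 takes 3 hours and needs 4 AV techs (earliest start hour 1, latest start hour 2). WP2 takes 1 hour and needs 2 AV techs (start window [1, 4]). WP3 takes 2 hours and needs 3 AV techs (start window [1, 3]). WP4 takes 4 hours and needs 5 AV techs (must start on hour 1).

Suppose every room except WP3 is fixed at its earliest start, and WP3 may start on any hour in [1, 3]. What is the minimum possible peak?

WP3@1: h1:14  h2:12  h3:9  h4:5 → peak 14
WP3@2: h1:11  h2:12  h3:12  h4:5 → peak 12
WP3@3: h1:11  h2:9  h3:12  h4:8 → peak 12
Best is WP3@2, peak 12.

12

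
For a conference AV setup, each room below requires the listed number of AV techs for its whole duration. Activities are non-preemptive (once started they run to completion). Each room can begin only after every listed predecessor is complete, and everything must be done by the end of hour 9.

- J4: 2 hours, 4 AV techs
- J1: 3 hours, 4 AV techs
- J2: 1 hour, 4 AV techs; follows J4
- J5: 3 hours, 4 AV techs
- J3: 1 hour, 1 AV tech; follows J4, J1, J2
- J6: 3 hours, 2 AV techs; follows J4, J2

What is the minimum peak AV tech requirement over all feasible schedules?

Early-start (J4@1, J1@1, J2@3, J5@1, J3@4, J6@4) gives peak 12: h1:12  h2:12  h3:12  h4:3  h5:2  h6:2  h7:0  h8:0  h9:0.
Shift J1→4, J5→7, J3→7.
Schedule J4@1, J1@4, J2@3, J5@7, J3@7, J6@4: h1:4  h2:4  h3:4  h4:6  h5:6  h6:6  h7:5  h8:4  h9:4 — peak 6.

6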